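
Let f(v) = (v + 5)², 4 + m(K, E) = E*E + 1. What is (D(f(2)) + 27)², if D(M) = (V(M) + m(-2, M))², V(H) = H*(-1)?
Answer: 30446425837584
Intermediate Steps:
m(K, E) = -3 + E² (m(K, E) = -4 + (E*E + 1) = -4 + (E² + 1) = -4 + (1 + E²) = -3 + E²)
V(H) = -H
f(v) = (5 + v)²
D(M) = (-3 + M² - M)² (D(M) = (-M + (-3 + M²))² = (-3 + M² - M)²)
(D(f(2)) + 27)² = ((3 + (5 + 2)² - ((5 + 2)²)²)² + 27)² = ((3 + 7² - (7²)²)² + 27)² = ((3 + 49 - 1*49²)² + 27)² = ((3 + 49 - 1*2401)² + 27)² = ((3 + 49 - 2401)² + 27)² = ((-2349)² + 27)² = (5517801 + 27)² = 5517828² = 30446425837584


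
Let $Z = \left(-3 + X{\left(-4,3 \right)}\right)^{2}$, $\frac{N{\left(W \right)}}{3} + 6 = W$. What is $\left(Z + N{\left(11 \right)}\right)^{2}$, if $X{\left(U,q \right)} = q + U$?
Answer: $961$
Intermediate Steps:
$X{\left(U,q \right)} = U + q$
$N{\left(W \right)} = -18 + 3 W$
$Z = 16$ ($Z = \left(-3 + \left(-4 + 3\right)\right)^{2} = \left(-3 - 1\right)^{2} = \left(-4\right)^{2} = 16$)
$\left(Z + N{\left(11 \right)}\right)^{2} = \left(16 + \left(-18 + 3 \cdot 11\right)\right)^{2} = \left(16 + \left(-18 + 33\right)\right)^{2} = \left(16 + 15\right)^{2} = 31^{2} = 961$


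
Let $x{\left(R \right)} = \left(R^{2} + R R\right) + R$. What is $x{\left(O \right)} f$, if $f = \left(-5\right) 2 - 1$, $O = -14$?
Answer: $-4158$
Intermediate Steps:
$x{\left(R \right)} = R + 2 R^{2}$ ($x{\left(R \right)} = \left(R^{2} + R^{2}\right) + R = 2 R^{2} + R = R + 2 R^{2}$)
$f = -11$ ($f = -10 - 1 = -11$)
$x{\left(O \right)} f = - 14 \left(1 + 2 \left(-14\right)\right) \left(-11\right) = - 14 \left(1 - 28\right) \left(-11\right) = \left(-14\right) \left(-27\right) \left(-11\right) = 378 \left(-11\right) = -4158$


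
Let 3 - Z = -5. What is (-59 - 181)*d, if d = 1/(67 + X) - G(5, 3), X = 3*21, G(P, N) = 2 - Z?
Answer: -18744/13 ≈ -1441.8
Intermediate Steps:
Z = 8 (Z = 3 - 1*(-5) = 3 + 5 = 8)
G(P, N) = -6 (G(P, N) = 2 - 1*8 = 2 - 8 = -6)
X = 63
d = 781/130 (d = 1/(67 + 63) - 1*(-6) = 1/130 + 6 = 781/130 ≈ 6.0077)
(-59 - 181)*d = (-59 - 181)*(781/130) = -240*781/130 = -18744/13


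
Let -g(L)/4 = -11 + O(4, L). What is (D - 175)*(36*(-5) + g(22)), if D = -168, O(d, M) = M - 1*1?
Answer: 75460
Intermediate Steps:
O(d, M) = -1 + M (O(d, M) = M - 1 = -1 + M)
g(L) = 48 - 4*L (g(L) = -4*(-11 + (-1 + L)) = -4*(-12 + L) = 48 - 4*L)
(D - 175)*(36*(-5) + g(22)) = (-168 - 175)*(36*(-5) + (48 - 4*22)) = -343*(-180 + (48 - 88)) = -343*(-180 - 40) = -343*(-220) = 75460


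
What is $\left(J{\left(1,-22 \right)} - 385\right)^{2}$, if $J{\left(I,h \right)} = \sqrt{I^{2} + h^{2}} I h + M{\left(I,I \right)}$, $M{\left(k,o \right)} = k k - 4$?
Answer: $385284 + 17072 \sqrt{485} \approx 7.6126 \cdot 10^{5}$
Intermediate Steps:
$M{\left(k,o \right)} = -4 + k^{2}$ ($M{\left(k,o \right)} = k^{2} - 4 = -4 + k^{2}$)
$J{\left(I,h \right)} = -4 + I^{2} + I h \sqrt{I^{2} + h^{2}}$ ($J{\left(I,h \right)} = \sqrt{I^{2} + h^{2}} I h + \left(-4 + I^{2}\right) = I \sqrt{I^{2} + h^{2}} h + \left(-4 + I^{2}\right) = I h \sqrt{I^{2} + h^{2}} + \left(-4 + I^{2}\right) = -4 + I^{2} + I h \sqrt{I^{2} + h^{2}}$)
$\left(J{\left(1,-22 \right)} - 385\right)^{2} = \left(\left(-4 + 1^{2} + 1 \left(-22\right) \sqrt{1^{2} + \left(-22\right)^{2}}\right) - 385\right)^{2} = \left(\left(-4 + 1 + 1 \left(-22\right) \sqrt{1 + 484}\right) - 385\right)^{2} = \left(\left(-4 + 1 + 1 \left(-22\right) \sqrt{485}\right) - 385\right)^{2} = \left(\left(-4 + 1 - 22 \sqrt{485}\right) - 385\right)^{2} = \left(\left(-3 - 22 \sqrt{485}\right) - 385\right)^{2} = \left(-388 - 22 \sqrt{485}\right)^{2}$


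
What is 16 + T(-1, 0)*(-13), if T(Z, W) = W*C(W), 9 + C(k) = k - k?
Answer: 16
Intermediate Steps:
C(k) = -9 (C(k) = -9 + (k - k) = -9 + 0 = -9)
T(Z, W) = -9*W (T(Z, W) = W*(-9) = -9*W)
16 + T(-1, 0)*(-13) = 16 - 9*0*(-13) = 16 + 0*(-13) = 16 + 0 = 16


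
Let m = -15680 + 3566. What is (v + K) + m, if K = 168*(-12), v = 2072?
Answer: -12058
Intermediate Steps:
m = -12114
K = -2016
(v + K) + m = (2072 - 2016) - 12114 = 56 - 12114 = -12058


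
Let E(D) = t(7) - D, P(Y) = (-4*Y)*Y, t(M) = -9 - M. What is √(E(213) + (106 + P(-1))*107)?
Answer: √10685 ≈ 103.37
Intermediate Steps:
P(Y) = -4*Y²
E(D) = -16 - D (E(D) = (-9 - 1*7) - D = (-9 - 7) - D = -16 - D)
√(E(213) + (106 + P(-1))*107) = √((-16 - 1*213) + (106 - 4*(-1)²)*107) = √((-16 - 213) + (106 - 4*1)*107) = √(-229 + (106 - 4)*107) = √(-229 + 102*107) = √(-229 + 10914) = √10685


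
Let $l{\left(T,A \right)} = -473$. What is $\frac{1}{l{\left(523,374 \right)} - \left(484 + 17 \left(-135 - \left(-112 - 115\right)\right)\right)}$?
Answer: $- \frac{1}{2521} \approx -0.00039667$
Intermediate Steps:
$\frac{1}{l{\left(523,374 \right)} - \left(484 + 17 \left(-135 - \left(-112 - 115\right)\right)\right)} = \frac{1}{-473 - \left(484 + 17 \left(-135 - \left(-112 - 115\right)\right)\right)} = \frac{1}{-473 - \left(484 + 17 \left(-135 - -227\right)\right)} = \frac{1}{-473 - \left(484 + 17 \left(-135 + 227\right)\right)} = \frac{1}{-473 - 2048} = \frac{1}{-2521} = - \frac{1}{2521}$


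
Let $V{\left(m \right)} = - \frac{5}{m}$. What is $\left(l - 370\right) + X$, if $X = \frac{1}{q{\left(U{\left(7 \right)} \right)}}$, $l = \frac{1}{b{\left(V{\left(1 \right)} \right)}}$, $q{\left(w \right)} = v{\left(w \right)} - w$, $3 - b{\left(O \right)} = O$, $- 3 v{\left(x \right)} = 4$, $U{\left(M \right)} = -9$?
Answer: $- \frac{68033}{184} \approx -369.74$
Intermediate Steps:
$v{\left(x \right)} = - \frac{4}{3}$ ($v{\left(x \right)} = \left(- \frac{1}{3}\right) 4 = - \frac{4}{3}$)
$b{\left(O \right)} = 3 - O$
$q{\left(w \right)} = - \frac{4}{3} - w$
$l = \frac{1}{8}$ ($l = \frac{1}{3 - - \frac{5}{1}} = \frac{1}{3 - \left(-5\right) 1} = \frac{1}{3 - -5} = \frac{1}{3 + 5} = \frac{1}{8} \approx 0.125$)
$X = \frac{3}{23}$ ($X = \frac{1}{- \frac{4}{3} - -9} = \frac{1}{- \frac{4}{3} + 9} = \frac{1}{\frac{23}{3}} = \frac{3}{23} \approx 0.13043$)
$\left(l - 370\right) + X = \left(\frac{1}{8} - 370\right) + \frac{3}{23} = - \frac{2959}{8} + \frac{3}{23} = - \frac{68033}{184}$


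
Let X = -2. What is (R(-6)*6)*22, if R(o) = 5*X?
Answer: -1320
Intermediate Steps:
R(o) = -10 (R(o) = 5*(-2) = -10)
(R(-6)*6)*22 = -10*6*22 = -60*22 = -1320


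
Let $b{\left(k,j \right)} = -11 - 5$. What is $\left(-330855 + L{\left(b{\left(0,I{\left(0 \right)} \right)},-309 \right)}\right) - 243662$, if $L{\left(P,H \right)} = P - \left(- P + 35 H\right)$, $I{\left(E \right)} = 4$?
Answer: $-563734$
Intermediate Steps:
$b{\left(k,j \right)} = -16$ ($b{\left(k,j \right)} = -11 - 5 = -16$)
$L{\left(P,H \right)} = - 35 H + 2 P$ ($L{\left(P,H \right)} = P - \left(- P + 35 H\right) = - 35 H + 2 P$)
$\left(-330855 + L{\left(b{\left(0,I{\left(0 \right)} \right)},-309 \right)}\right) - 243662 = \left(-330855 + \left(\left(-35\right) \left(-309\right) + 2 \left(-16\right)\right)\right) - 243662 = \left(-330855 + \left(10815 - 32\right)\right) - 243662 = \left(-330855 + 10783\right) - 243662 = -320072 - 243662 = -563734$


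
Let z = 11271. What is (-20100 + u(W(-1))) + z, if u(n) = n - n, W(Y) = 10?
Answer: -8829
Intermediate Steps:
u(n) = 0
(-20100 + u(W(-1))) + z = (-20100 + 0) + 11271 = -20100 + 11271 = -8829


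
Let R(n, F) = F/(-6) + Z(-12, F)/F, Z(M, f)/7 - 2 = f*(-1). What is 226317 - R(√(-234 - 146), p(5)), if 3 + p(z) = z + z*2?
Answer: 1357949/6 ≈ 2.2632e+5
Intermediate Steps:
p(z) = -3 + 3*z (p(z) = -3 + (z + z*2) = -3 + (z + 2*z) = -3 + 3*z)
Z(M, f) = 14 - 7*f (Z(M, f) = 14 + 7*(f*(-1)) = 14 + 7*(-f) = 14 - 7*f)
R(n, F) = -F/6 + (14 - 7*F)/F (R(n, F) = F/(-6) + (14 - 7*F)/F = F*(-⅙) + (14 - 7*F)/F = -F/6 + (14 - 7*F)/F)
226317 - R(√(-234 - 146), p(5)) = 226317 - (-7 + 14/(-3 + 3*5) - (-3 + 3*5)/6) = 226317 - (-7 + 14/(-3 + 15) - (-3 + 15)/6) = 226317 - (-7 + 14/12 - ⅙*12) = 226317 - (-7 + 14*(1/12) - 2) = 226317 - (-7 + 7/6 - 2) = 226317 - 1*(-47/6) = 226317 + 47/6 = 1357949/6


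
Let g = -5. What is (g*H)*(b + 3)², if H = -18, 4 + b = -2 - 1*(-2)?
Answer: 90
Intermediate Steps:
b = -4 (b = -4 + (-2 - 1*(-2)) = -4 + (-2 + 2) = -4 + 0 = -4)
(g*H)*(b + 3)² = (-5*(-18))*(-4 + 3)² = 90*(-1)² = 90*1 = 90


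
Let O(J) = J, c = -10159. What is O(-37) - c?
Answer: 10122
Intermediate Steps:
O(-37) - c = -37 - 1*(-10159) = -37 + 10159 = 10122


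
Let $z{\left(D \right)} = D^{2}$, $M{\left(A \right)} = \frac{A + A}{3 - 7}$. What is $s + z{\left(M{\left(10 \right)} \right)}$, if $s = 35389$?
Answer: $35414$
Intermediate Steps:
$M{\left(A \right)} = - \frac{A}{2}$ ($M{\left(A \right)} = \frac{2 A}{-4} = 2 A \left(- \frac{1}{4}\right) = - \frac{A}{2}$)
$s + z{\left(M{\left(10 \right)} \right)} = 35389 + \left(\left(- \frac{1}{2}\right) 10\right)^{2} = 35389 + \left(-5\right)^{2} = 35389 + 25 = 35414$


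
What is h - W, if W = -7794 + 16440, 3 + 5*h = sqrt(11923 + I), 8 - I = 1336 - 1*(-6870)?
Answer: -43233/5 + sqrt(149) ≈ -8634.4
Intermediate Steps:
I = -8198 (I = 8 - (1336 - 1*(-6870)) = 8 - (1336 + 6870) = 8 - 1*8206 = 8 - 8206 = -8198)
h = -3/5 + sqrt(149) (h = -3/5 + sqrt(11923 - 8198)/5 = -3/5 + sqrt(3725)/5 = -3/5 + (5*sqrt(149))/5 = -3/5 + sqrt(149) ≈ 11.607)
W = 8646
h - W = (-3/5 + sqrt(149)) - 1*8646 = (-3/5 + sqrt(149)) - 8646 = -43233/5 + sqrt(149)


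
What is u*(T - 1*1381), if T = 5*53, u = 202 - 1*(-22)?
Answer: -249984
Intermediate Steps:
u = 224 (u = 202 + 22 = 224)
T = 265
u*(T - 1*1381) = 224*(265 - 1*1381) = 224*(265 - 1381) = 224*(-1116) = -249984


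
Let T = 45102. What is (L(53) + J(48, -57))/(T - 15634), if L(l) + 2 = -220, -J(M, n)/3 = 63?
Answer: -411/29468 ≈ -0.013947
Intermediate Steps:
J(M, n) = -189 (J(M, n) = -3*63 = -189)
L(l) = -222 (L(l) = -2 - 220 = -222)
(L(53) + J(48, -57))/(T - 15634) = (-222 - 189)/(45102 - 15634) = -411/29468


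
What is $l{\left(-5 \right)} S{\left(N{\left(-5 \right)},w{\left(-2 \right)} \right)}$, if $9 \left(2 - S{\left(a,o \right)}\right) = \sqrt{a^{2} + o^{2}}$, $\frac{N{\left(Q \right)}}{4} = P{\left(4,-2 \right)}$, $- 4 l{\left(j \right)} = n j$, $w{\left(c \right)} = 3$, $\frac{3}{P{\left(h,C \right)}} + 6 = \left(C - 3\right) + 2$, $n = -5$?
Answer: $- \frac{25}{2} + \frac{25 \sqrt{97}}{108} \approx -10.22$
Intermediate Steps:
$P{\left(h,C \right)} = \frac{3}{-7 + C}$ ($P{\left(h,C \right)} = \frac{3}{-6 + \left(\left(C - 3\right) + 2\right)} = \frac{3}{-6 + \left(\left(-3 + C\right) + 2\right)} = \frac{3}{-6 + \left(-1 + C\right)} = \frac{3}{-7 + C}$)
$l{\left(j \right)} = \frac{5 j}{4}$ ($l{\left(j \right)} = - \frac{\left(-5\right) j}{4} = \frac{5 j}{4}$)
$N{\left(Q \right)} = - \frac{4}{3}$ ($N{\left(Q \right)} = 4 \frac{3}{-7 - 2} = 4 \frac{3}{-9} = 4 \cdot 3 \left(- \frac{1}{9}\right) = 4 \left(- \frac{1}{3}\right) = - \frac{4}{3}$)
$S{\left(a,o \right)} = 2 - \frac{\sqrt{a^{2} + o^{2}}}{9}$
$l{\left(-5 \right)} S{\left(N{\left(-5 \right)},w{\left(-2 \right)} \right)} = \frac{5}{4} \left(-5\right) \left(2 - \frac{\sqrt{\left(- \frac{4}{3}\right)^{2} + 3^{2}}}{9}\right) = - \frac{25 \left(2 - \frac{\sqrt{\frac{16}{9} + 9}}{9}\right)}{4} = - \frac{25 \left(2 - \frac{\sqrt{\frac{97}{9}}}{9}\right)}{4} = - \frac{25 \left(2 - \frac{\frac{1}{3} \sqrt{97}}{9}\right)}{4} = - \frac{25 \left(2 - \frac{\sqrt{97}}{27}\right)}{4} = - \frac{25}{2} + \frac{25 \sqrt{97}}{108}$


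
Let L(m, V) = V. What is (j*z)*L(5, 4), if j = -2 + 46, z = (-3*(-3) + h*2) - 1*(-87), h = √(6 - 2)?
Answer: 17600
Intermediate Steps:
h = 2 (h = √4 = 2)
z = 100 (z = (-3*(-3) + 2*2) - 1*(-87) = (9 + 4) + 87 = 13 + 87 = 100)
j = 44
(j*z)*L(5, 4) = (44*100)*4 = 4400*4 = 17600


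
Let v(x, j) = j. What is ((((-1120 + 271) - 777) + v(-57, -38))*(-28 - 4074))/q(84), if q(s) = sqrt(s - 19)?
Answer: 525056*sqrt(65)/5 ≈ 8.4663e+5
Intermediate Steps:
q(s) = sqrt(-19 + s)
((((-1120 + 271) - 777) + v(-57, -38))*(-28 - 4074))/q(84) = ((((-1120 + 271) - 777) - 38)*(-28 - 4074))/(sqrt(-19 + 84)) = (((-849 - 777) - 38)*(-4102))/(sqrt(65)) = ((-1626 - 38)*(-4102))*(sqrt(65)/65) = (-1664*(-4102))*(sqrt(65)/65) = 6825728*(sqrt(65)/65) = 525056*sqrt(65)/5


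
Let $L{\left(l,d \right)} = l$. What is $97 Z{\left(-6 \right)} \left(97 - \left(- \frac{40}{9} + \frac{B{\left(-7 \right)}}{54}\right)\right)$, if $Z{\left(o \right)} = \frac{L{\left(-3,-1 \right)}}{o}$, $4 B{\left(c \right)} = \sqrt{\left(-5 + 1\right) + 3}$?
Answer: $\frac{88561}{18} - \frac{97 i}{432} \approx 4920.1 - 0.22454 i$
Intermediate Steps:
$B{\left(c \right)} = \frac{i}{4}$ ($B{\left(c \right)} = \frac{\sqrt{\left(-5 + 1\right) + 3}}{4} = \frac{\sqrt{-4 + 3}}{4} = \frac{\sqrt{-1}}{4} = \frac{i}{4}$)
$Z{\left(o \right)} = - \frac{3}{o}$
$97 Z{\left(-6 \right)} \left(97 - \left(- \frac{40}{9} + \frac{B{\left(-7 \right)}}{54}\right)\right) = 97 \left(- \frac{3}{-6}\right) \left(97 - \left(- \frac{40}{9} + \frac{\frac{1}{4} i}{54}\right)\right) = 97 \left(\left(-3\right) \left(- \frac{1}{6}\right)\right) \left(97 - \left(\left(-40\right) \frac{1}{9} + \frac{i}{4} \cdot \frac{1}{54}\right)\right) = 97 \cdot \frac{1}{2} \left(97 - \left(- \frac{40}{9} + \frac{i}{216}\right)\right) = \frac{97 \left(97 + \left(\frac{40}{9} - \frac{i}{216}\right)\right)}{2} = \frac{97 \left(\frac{913}{9} - \frac{i}{216}\right)}{2} = \frac{88561}{18} - \frac{97 i}{432}$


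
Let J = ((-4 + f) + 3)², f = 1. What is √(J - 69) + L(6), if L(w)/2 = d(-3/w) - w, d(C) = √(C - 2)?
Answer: -12 + I*√10 + I*√69 ≈ -12.0 + 11.469*I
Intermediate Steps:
J = 0 (J = ((-4 + 1) + 3)² = (-3 + 3)² = 0² = 0)
d(C) = √(-2 + C)
L(w) = -2*w + 2*√(-2 - 3/w) (L(w) = 2*(√(-2 - 3/w) - w) = -2*w + 2*√(-2 - 3/w))
√(J - 69) + L(6) = √(0 - 69) + (-2*6 + 2*√(-1*(3 + 2*6)/6)) = √(-69) + (-12 + 2*√(-1*⅙*(3 + 12))) = I*√69 + (-12 + 2*√(-1*⅙*15)) = I*√69 + (-12 + 2*√(-5/2)) = I*√69 + (-12 + 2*(I*√10/2)) = I*√69 + (-12 + I*√10) = -12 + I*√10 + I*√69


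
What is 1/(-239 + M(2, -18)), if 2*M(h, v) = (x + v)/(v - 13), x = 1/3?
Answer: -186/44401 ≈ -0.0041891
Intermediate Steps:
x = ⅓ ≈ 0.33333
M(h, v) = (⅓ + v)/(2*(-13 + v)) (M(h, v) = ((⅓ + v)/(v - 13))/2 = ((⅓ + v)/(-13 + v))/2 = (⅓ + v)/(2*(-13 + v)))
1/(-239 + M(2, -18)) = 1/(-239 + (1 + 3*(-18))/(6*(-13 - 18))) = 1/(-239 + (⅙)*(1 - 54)/(-31)) = 1/(-239 + (⅙)*(-1/31)*(-53)) = 1/(-239 + 53/186) = 1/(-44401/186) = -186/44401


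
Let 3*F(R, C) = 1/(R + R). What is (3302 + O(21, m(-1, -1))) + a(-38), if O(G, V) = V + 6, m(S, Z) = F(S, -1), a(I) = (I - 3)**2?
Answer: 29933/6 ≈ 4988.8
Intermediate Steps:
a(I) = (-3 + I)**2
F(R, C) = 1/(6*R) (F(R, C) = 1/(3*(R + R)) = 1/(3*((2*R))) = (1/(2*R))/3 = 1/(6*R))
m(S, Z) = 1/(6*S)
O(G, V) = 6 + V
(3302 + O(21, m(-1, -1))) + a(-38) = (3302 + (6 + (1/6)/(-1))) + (-3 - 38)**2 = (3302 + (6 + (1/6)*(-1))) + (-41)**2 = (3302 + (6 - 1/6)) + 1681 = (3302 + 35/6) + 1681 = 19847/6 + 1681 = 29933/6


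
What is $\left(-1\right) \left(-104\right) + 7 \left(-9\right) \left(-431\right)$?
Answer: $27257$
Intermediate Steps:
$\left(-1\right) \left(-104\right) + 7 \left(-9\right) \left(-431\right) = 104 - -27153 = 104 + 27153 = 27257$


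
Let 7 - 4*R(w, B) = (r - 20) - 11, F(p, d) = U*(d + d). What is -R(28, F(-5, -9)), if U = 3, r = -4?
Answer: -21/2 ≈ -10.500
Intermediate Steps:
F(p, d) = 6*d (F(p, d) = 3*(d + d) = 3*(2*d) = 6*d)
R(w, B) = 21/2 (R(w, B) = 7/4 - ((-4 - 20) - 11)/4 = 7/4 - (-24 - 11)/4 = 7/4 - ¼*(-35) = 7/4 + 35/4 = 21/2)
-R(28, F(-5, -9)) = -1*21/2 = -21/2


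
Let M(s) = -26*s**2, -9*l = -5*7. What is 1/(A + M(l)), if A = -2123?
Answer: -81/203813 ≈ -0.00039742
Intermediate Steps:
l = 35/9 (l = -(-5)*7/9 = -1/9*(-35) = 35/9 ≈ 3.8889)
1/(A + M(l)) = 1/(-2123 - 26*(35/9)**2) = 1/(-2123 - 26*1225/81) = 1/(-2123 - 31850/81) = 1/(-203813/81) = -81/203813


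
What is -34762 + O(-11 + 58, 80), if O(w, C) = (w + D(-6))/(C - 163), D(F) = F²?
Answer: -34763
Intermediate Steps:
O(w, C) = (36 + w)/(-163 + C) (O(w, C) = (w + (-6)²)/(C - 163) = (w + 36)/(-163 + C) = (36 + w)/(-163 + C))
-34762 + O(-11 + 58, 80) = -34762 + (36 + (-11 + 58))/(-163 + 80) = -34762 + (36 + 47)/(-83) = -34762 - 1/83*83 = -34762 - 1 = -34763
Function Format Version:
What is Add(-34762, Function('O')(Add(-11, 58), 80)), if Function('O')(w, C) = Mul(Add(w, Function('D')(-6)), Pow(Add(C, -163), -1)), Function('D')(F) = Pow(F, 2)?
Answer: -34763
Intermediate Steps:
Function('O')(w, C) = Mul(Pow(Add(-163, C), -1), Add(36, w)) (Function('O')(w, C) = Mul(Add(w, Pow(-6, 2)), Pow(Add(C, -163), -1)) = Mul(Add(w, 36), Pow(Add(-163, C), -1)) = Mul(Add(36, w), Pow(Add(-163, C), -1)) = Mul(Pow(Add(-163, C), -1), Add(36, w)))
Add(-34762, Function('O')(Add(-11, 58), 80)) = Add(-34762, Mul(Pow(Add(-163, 80), -1), Add(36, Add(-11, 58)))) = Add(-34762, Mul(Pow(-83, -1), Add(36, 47))) = Add(-34762, Mul(Rational(-1, 83), 83)) = Add(-34762, -1) = -34763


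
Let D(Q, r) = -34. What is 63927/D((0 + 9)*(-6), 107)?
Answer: -63927/34 ≈ -1880.2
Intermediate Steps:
63927/D((0 + 9)*(-6), 107) = 63927/(-34) = 63927*(-1/34) = -63927/34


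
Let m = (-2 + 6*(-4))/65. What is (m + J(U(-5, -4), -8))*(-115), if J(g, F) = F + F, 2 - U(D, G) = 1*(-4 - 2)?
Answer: 1886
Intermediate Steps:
U(D, G) = 8 (U(D, G) = 2 - (-4 - 2) = 2 - (-6) = 2 - 1*(-6) = 2 + 6 = 8)
J(g, F) = 2*F
m = -⅖ (m = (-2 - 24)*(1/65) = -26*1/65 = -⅖ ≈ -0.40000)
(m + J(U(-5, -4), -8))*(-115) = (-⅖ + 2*(-8))*(-115) = (-⅖ - 16)*(-115) = -82/5*(-115) = 1886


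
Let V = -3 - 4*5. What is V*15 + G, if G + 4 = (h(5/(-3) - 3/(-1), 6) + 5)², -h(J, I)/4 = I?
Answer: 12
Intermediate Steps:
h(J, I) = -4*I
V = -23 (V = -3 - 20 = -23)
G = 357 (G = -4 + (-4*6 + 5)² = -4 + (-24 + 5)² = -4 + (-19)² = -4 + 361 = 357)
V*15 + G = -23*15 + 357 = -345 + 357 = 12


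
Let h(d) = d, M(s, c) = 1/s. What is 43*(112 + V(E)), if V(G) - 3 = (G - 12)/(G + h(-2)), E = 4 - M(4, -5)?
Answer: 33196/7 ≈ 4742.3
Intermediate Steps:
E = 15/4 (E = 4 - 1/4 = 15/4 ≈ 3.7500)
V(G) = 3 + (-12 + G)/(-2 + G) (V(G) = 3 + (G - 12)/(G - 2) = 3 + (-12 + G)/(-2 + G))
43*(112 + V(E)) = 43*(112 + 2*(-9 + 2*(15/4))/(-2 + 15/4)) = 43*(112 + 2*(-9 + 15/2)/(7/4)) = 43*(112 + 2*(4/7)*(-3/2)) = 43*(112 - 12/7) = 43*(772/7) = 33196/7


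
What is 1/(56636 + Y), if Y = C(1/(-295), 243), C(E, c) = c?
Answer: 1/56879 ≈ 1.7581e-5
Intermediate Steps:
Y = 243
1/(56636 + Y) = 1/(56636 + 243) = 1/56879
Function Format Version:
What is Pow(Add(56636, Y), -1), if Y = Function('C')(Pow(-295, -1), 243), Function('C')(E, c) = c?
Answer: Rational(1, 56879) ≈ 1.7581e-5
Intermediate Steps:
Y = 243
Pow(Add(56636, Y), -1) = Pow(Add(56636, 243), -1) = Pow(56879, -1) = Rational(1, 56879)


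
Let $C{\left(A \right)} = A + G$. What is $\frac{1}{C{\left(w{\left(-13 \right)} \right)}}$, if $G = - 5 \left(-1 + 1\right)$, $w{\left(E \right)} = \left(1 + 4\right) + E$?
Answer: $- \frac{1}{8} \approx -0.125$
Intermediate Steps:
$w{\left(E \right)} = 5 + E$
$G = 0$ ($G = \left(-5\right) 0 = 0$)
$C{\left(A \right)} = A$ ($C{\left(A \right)} = A + 0 = A$)
$\frac{1}{C{\left(w{\left(-13 \right)} \right)}} = \frac{1}{5 - 13} = \frac{1}{-8} = - \frac{1}{8}$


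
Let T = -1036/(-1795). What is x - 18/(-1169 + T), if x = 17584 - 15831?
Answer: 3676632517/2097319 ≈ 1753.0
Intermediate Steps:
T = 1036/1795 (T = -1036*(-1/1795) = 1036/1795 ≈ 0.57716)
x = 1753
x - 18/(-1169 + T) = 1753 - 18/(-1169 + 1036/1795) = 1753 - 18/(-2097319/1795) = 1753 - 18*(-1795/2097319) = 1753 + 32310/2097319 = 3676632517/2097319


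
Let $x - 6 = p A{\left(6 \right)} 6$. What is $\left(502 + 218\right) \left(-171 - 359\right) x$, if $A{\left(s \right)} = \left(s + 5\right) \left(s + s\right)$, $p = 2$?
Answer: $-606744000$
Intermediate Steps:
$A{\left(s \right)} = 2 s \left(5 + s\right)$ ($A{\left(s \right)} = \left(5 + s\right) 2 s = 2 s \left(5 + s\right)$)
$x = 1590$ ($x = 6 + 2 \cdot 2 \cdot 6 \left(5 + 6\right) 6 = 6 + 2 \cdot 2 \cdot 6 \cdot 11 \cdot 6 = 6 + 2 \cdot 132 \cdot 6 = 6 + 264 \cdot 6 = 6 + 1584 = 1590$)
$\left(502 + 218\right) \left(-171 - 359\right) x = \left(502 + 218\right) \left(-171 - 359\right) 1590 = 720 \left(-530\right) 1590 = \left(-381600\right) 1590 = -606744000$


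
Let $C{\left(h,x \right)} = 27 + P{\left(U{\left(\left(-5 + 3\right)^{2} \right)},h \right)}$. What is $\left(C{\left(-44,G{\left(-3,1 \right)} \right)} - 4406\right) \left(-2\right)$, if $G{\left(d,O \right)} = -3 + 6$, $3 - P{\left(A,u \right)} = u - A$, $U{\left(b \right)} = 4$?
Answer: $8656$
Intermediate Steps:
$P{\left(A,u \right)} = 3 + A - u$ ($P{\left(A,u \right)} = 3 - \left(u - A\right) = 3 + \left(A - u\right) = 3 + A - u$)
$G{\left(d,O \right)} = 3$
$C{\left(h,x \right)} = 34 - h$ ($C{\left(h,x \right)} = 27 + \left(3 + 4 - h\right) = 27 - \left(-7 + h\right) = 34 - h$)
$\left(C{\left(-44,G{\left(-3,1 \right)} \right)} - 4406\right) \left(-2\right) = \left(\left(34 - -44\right) - 4406\right) \left(-2\right) = \left(\left(34 + 44\right) - 4406\right) \left(-2\right) = \left(78 - 4406\right) \left(-2\right) = \left(-4328\right) \left(-2\right) = 8656$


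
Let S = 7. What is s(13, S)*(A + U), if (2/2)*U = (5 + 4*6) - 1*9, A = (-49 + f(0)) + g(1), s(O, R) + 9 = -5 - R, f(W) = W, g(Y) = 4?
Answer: 525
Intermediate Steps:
s(O, R) = -14 - R (s(O, R) = -9 + (-5 - R) = -14 - R)
A = -45 (A = (-49 + 0) + 4 = -49 + 4 = -45)
U = 20 (U = (5 + 4*6) - 1*9 = (5 + 24) - 9 = 29 - 9 = 20)
s(13, S)*(A + U) = (-14 - 1*7)*(-45 + 20) = (-14 - 7)*(-25) = -21*(-25) = 525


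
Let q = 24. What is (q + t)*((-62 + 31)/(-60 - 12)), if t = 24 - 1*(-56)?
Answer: 403/9 ≈ 44.778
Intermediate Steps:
t = 80 (t = 24 + 56 = 80)
(q + t)*((-62 + 31)/(-60 - 12)) = (24 + 80)*((-62 + 31)/(-60 - 12)) = 104*(-31/(-72)) = 104*(-31*(-1/72)) = 104*(31/72) = 403/9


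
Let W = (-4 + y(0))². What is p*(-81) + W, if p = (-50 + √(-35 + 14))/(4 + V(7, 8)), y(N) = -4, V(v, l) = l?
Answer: 803/2 - 27*I*√21/4 ≈ 401.5 - 30.932*I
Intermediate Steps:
p = -25/6 + I*√21/12 (p = (-50 + √(-35 + 14))/(4 + 8) = (-50 + √(-21))/12 = (-50 + I*√21)*(1/12) = -25/6 + I*√21/12 ≈ -4.1667 + 0.38188*I)
W = 64 (W = (-4 - 4)² = (-8)² = 64)
p*(-81) + W = (-25/6 + I*√21/12)*(-81) + 64 = (675/2 - 27*I*√21/4) + 64 = 803/2 - 27*I*√21/4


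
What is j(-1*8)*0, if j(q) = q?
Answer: 0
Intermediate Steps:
j(-1*8)*0 = -1*8*0 = -8*0 = 0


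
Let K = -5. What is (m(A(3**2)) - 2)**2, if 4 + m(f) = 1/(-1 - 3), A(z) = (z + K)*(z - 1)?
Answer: 625/16 ≈ 39.063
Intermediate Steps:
A(z) = (-1 + z)*(-5 + z) (A(z) = (z - 5)*(z - 1) = (-5 + z)*(-1 + z) = (-1 + z)*(-5 + z))
m(f) = -17/4 (m(f) = -4 + 1/(-1 - 3) = -4 + 1/(-4) = -4 - 1/4 = -17/4)
(m(A(3**2)) - 2)**2 = (-17/4 - 2)**2 = (-25/4)**2 = 625/16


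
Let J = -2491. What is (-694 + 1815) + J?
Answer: -1370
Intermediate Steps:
(-694 + 1815) + J = (-694 + 1815) - 2491 = 1121 - 2491 = -1370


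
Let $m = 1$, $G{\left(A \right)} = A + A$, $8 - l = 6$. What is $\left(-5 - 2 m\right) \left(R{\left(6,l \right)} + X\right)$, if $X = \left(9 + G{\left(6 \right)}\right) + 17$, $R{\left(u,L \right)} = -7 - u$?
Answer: $-175$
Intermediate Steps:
$l = 2$ ($l = 8 - 6 = 2$)
$G{\left(A \right)} = 2 A$
$X = 38$ ($X = \left(9 + 2 \cdot 6\right) + 17 = \left(9 + 12\right) + 17 = 21 + 17 = 38$)
$\left(-5 - 2 m\right) \left(R{\left(6,l \right)} + X\right) = \left(-5 - 2\right) \left(\left(-7 - 6\right) + 38\right) = - 7 \left(-13 + 38\right) = \left(-7\right) 25 = -175$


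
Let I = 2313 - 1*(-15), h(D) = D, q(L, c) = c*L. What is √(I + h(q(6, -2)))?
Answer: 2*√579 ≈ 48.125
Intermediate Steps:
q(L, c) = L*c
I = 2328 (I = 2313 + 15 = 2328)
√(I + h(q(6, -2))) = √(2328 + 6*(-2)) = √(2328 - 12) = √2316 = 2*√579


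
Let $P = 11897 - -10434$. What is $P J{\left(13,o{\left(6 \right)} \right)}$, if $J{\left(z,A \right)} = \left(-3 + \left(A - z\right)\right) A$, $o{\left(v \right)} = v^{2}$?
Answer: $16078320$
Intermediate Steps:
$J{\left(z,A \right)} = A \left(-3 + A - z\right)$ ($J{\left(z,A \right)} = \left(-3 + A - z\right) A = A \left(-3 + A - z\right)$)
$P = 22331$ ($P = 11897 + 10434 = 22331$)
$P J{\left(13,o{\left(6 \right)} \right)} = 22331 \cdot 6^{2} \left(-3 + 6^{2} - 13\right) = 22331 \cdot 36 \left(-3 + 36 - 13\right) = 22331 \cdot 36 \cdot 20 = 22331 \cdot 720 = 16078320$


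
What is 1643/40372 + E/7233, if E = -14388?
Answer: -189662839/97336892 ≈ -1.9485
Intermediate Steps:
1643/40372 + E/7233 = 1643/40372 - 14388/7233 = 1643*(1/40372) - 14388*1/7233 = 1643/40372 - 4796/2411 = -189662839/97336892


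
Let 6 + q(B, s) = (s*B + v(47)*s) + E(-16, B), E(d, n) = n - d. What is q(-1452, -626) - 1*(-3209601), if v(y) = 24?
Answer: 4102087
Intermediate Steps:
q(B, s) = 10 + B + 24*s + B*s (q(B, s) = -6 + ((s*B + 24*s) + (B - 1*(-16))) = -6 + ((B*s + 24*s) + (B + 16)) = -6 + ((24*s + B*s) + (16 + B)) = -6 + (16 + B + 24*s + B*s) = 10 + B + 24*s + B*s)
q(-1452, -626) - 1*(-3209601) = (10 - 1452 + 24*(-626) - 1452*(-626)) - 1*(-3209601) = (10 - 1452 - 15024 + 908952) + 3209601 = 892486 + 3209601 = 4102087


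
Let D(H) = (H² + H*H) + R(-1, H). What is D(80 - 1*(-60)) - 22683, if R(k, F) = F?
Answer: 16657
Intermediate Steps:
D(H) = H + 2*H² (D(H) = (H² + H*H) + H = (H² + H²) + H = 2*H² + H = H + 2*H²)
D(80 - 1*(-60)) - 22683 = (80 - 1*(-60))*(1 + 2*(80 - 1*(-60))) - 22683 = (80 + 60)*(1 + 2*(80 + 60)) - 22683 = 140*(1 + 2*140) - 22683 = 140*(1 + 280) - 22683 = 140*281 - 22683 = 39340 - 22683 = 16657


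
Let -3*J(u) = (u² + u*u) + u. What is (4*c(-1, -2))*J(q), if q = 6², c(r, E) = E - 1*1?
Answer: 10512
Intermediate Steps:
c(r, E) = -1 + E (c(r, E) = E - 1 = -1 + E)
q = 36
J(u) = -2*u²/3 - u/3 (J(u) = -((u² + u*u) + u)/3 = -((u² + u²) + u)/3 = -(2*u² + u)/3 = -(u + 2*u²)/3 = -2*u²/3 - u/3)
(4*c(-1, -2))*J(q) = (4*(-1 - 2))*(-⅓*36*(1 + 2*36)) = (4*(-3))*(-⅓*36*(1 + 72)) = -(-4)*36*73 = -12*(-876) = 10512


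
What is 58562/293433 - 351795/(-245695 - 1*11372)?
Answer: 21095527/13453173 ≈ 1.5681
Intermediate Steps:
58562/293433 - 351795/(-245695 - 1*11372) = 58562*(1/293433) - 351795/(-245695 - 11372) = 94/471 - 351795/(-257067) = 94/471 - 351795*(-1/257067) = 94/471 + 117265/85689 = 21095527/13453173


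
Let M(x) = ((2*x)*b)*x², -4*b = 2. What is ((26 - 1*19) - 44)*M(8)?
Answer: 18944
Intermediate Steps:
b = -½ (b = -¼*2 = -½ ≈ -0.50000)
M(x) = -x³ (M(x) = ((2*x)*(-½))*x² = (-x)*x² = -x³)
((26 - 1*19) - 44)*M(8) = ((26 - 1*19) - 44)*(-1*8³) = ((26 - 19) - 44)*(-1*512) = (7 - 44)*(-512) = -37*(-512) = 18944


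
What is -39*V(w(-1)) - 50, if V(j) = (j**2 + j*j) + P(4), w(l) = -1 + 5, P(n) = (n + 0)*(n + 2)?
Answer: -2234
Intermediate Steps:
P(n) = n*(2 + n)
w(l) = 4
V(j) = 24 + 2*j**2 (V(j) = (j**2 + j*j) + 4*(2 + 4) = (j**2 + j**2) + 4*6 = 2*j**2 + 24 = 24 + 2*j**2)
-39*V(w(-1)) - 50 = -39*(24 + 2*4**2) - 50 = -39*(24 + 2*16) - 50 = -39*(24 + 32) - 50 = -39*56 - 50 = -2184 - 50 = -2234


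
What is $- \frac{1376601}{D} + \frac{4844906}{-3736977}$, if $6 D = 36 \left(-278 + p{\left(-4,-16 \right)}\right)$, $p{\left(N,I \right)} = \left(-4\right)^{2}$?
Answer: $\frac{1712236694315}{1958175948} \approx 874.4$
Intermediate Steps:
$p{\left(N,I \right)} = 16$
$D = -1572$ ($D = \frac{36 \left(-278 + 16\right)}{6} = \frac{36 \left(-262\right)}{6} = \frac{1}{6} \left(-9432\right) = -1572$)
$- \frac{1376601}{D} + \frac{4844906}{-3736977} = - \frac{1376601}{-1572} + \frac{4844906}{-3736977} = \left(-1376601\right) \left(- \frac{1}{1572}\right) + 4844906 \left(- \frac{1}{3736977}\right) = \frac{458867}{524} - \frac{4844906}{3736977} = \frac{1712236694315}{1958175948}$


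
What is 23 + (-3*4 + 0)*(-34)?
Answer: 431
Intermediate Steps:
23 + (-3*4 + 0)*(-34) = 23 + (-12 + 0)*(-34) = 23 - 12*(-34) = 23 + 408 = 431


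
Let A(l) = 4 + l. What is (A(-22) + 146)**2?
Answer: 16384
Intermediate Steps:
(A(-22) + 146)**2 = ((4 - 22) + 146)**2 = (-18 + 146)**2 = 128**2 = 16384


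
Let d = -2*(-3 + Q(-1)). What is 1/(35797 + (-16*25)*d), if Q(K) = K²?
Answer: 1/34197 ≈ 2.9242e-5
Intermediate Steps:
d = 4 (d = -2*(-3 + (-1)²) = -2*(-3 + 1) = -2*(-2) = 4)
1/(35797 + (-16*25)*d) = 1/(35797 - 16*25*4) = 1/(35797 - 400*4) = 1/(35797 - 1600) = 1/34197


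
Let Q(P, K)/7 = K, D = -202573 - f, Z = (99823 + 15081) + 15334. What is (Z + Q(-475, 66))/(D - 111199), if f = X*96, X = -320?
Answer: -32675/70763 ≈ -0.46175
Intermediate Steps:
f = -30720 (f = -320*96 = -30720)
Z = 130238 (Z = 114904 + 15334 = 130238)
D = -171853 (D = -202573 - 1*(-30720) = -202573 + 30720 = -171853)
Q(P, K) = 7*K
(Z + Q(-475, 66))/(D - 111199) = (130238 + 7*66)/(-171853 - 111199) = (130238 + 462)/(-283052) = 130700*(-1/283052) = -32675/70763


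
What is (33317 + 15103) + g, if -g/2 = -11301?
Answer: 71022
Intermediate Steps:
g = 22602 (g = -2*(-11301) = 22602)
(33317 + 15103) + g = (33317 + 15103) + 22602 = 48420 + 22602 = 71022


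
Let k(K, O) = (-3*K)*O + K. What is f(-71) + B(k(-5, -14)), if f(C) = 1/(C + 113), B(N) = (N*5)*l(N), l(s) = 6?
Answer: -270899/42 ≈ -6450.0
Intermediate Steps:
k(K, O) = K - 3*K*O (k(K, O) = -3*K*O + K = K - 3*K*O)
B(N) = 30*N (B(N) = (N*5)*6 = (5*N)*6 = 30*N)
f(C) = 1/(113 + C)
f(-71) + B(k(-5, -14)) = 1/(113 - 71) + 30*(-5*(1 - 3*(-14))) = 1/42 + 30*(-5*(1 + 42)) = 1/42 + 30*(-5*43) = 1/42 + 30*(-215) = 1/42 - 6450 = -270899/42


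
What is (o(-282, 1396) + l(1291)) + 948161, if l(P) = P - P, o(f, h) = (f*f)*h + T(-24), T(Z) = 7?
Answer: 111963672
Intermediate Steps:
o(f, h) = 7 + h*f² (o(f, h) = (f*f)*h + 7 = f²*h + 7 = h*f² + 7 = 7 + h*f²)
l(P) = 0
(o(-282, 1396) + l(1291)) + 948161 = ((7 + 1396*(-282)²) + 0) + 948161 = ((7 + 1396*79524) + 0) + 948161 = ((7 + 111015504) + 0) + 948161 = (111015511 + 0) + 948161 = 111015511 + 948161 = 111963672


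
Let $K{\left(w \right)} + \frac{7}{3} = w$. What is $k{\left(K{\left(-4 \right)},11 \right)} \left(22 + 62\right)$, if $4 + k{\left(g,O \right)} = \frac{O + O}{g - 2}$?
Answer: $- \frac{13944}{25} \approx -557.76$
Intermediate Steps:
$K{\left(w \right)} = - \frac{7}{3} + w$
$k{\left(g,O \right)} = -4 + \frac{2 O}{-2 + g}$ ($k{\left(g,O \right)} = -4 + \frac{O + O}{g - 2} = -4 + \frac{2 O}{-2 + g}$)
$k{\left(K{\left(-4 \right)},11 \right)} \left(22 + 62\right) = \frac{2 \left(4 + 11 - 2 \left(- \frac{7}{3} - 4\right)\right)}{-2 - \frac{19}{3}} \left(22 + 62\right) = \frac{2 \left(4 + 11 - - \frac{38}{3}\right)}{-2 - \frac{19}{3}} \cdot 84 = \frac{2 \left(4 + 11 + \frac{38}{3}\right)}{- \frac{25}{3}} \cdot 84 = 2 \left(- \frac{3}{25}\right) \frac{83}{3} \cdot 84 = \left(- \frac{166}{25}\right) 84 = - \frac{13944}{25}$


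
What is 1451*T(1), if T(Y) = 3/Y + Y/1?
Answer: 5804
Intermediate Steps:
T(Y) = Y + 3/Y (T(Y) = 3/Y + Y*1 = 3/Y + Y = Y + 3/Y)
1451*T(1) = 1451*(1 + 3/1) = 1451*(1 + 3*1) = 1451*(1 + 3) = 1451*4 = 5804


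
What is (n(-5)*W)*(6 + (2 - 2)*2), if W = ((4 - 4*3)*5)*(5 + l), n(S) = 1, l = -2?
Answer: -720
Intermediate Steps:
W = -120 (W = ((4 - 4*3)*5)*(5 - 2) = ((4 - 12)*5)*3 = -8*5*3 = -40*3 = -120)
(n(-5)*W)*(6 + (2 - 2)*2) = (1*(-120))*(6 + (2 - 2)*2) = -120*(6 + 0*2) = -120*(6 + 0) = -120*6 = -720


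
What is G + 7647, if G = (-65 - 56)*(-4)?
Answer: 8131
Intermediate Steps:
G = 484 (G = -121*(-4) = 484)
G + 7647 = 484 + 7647 = 8131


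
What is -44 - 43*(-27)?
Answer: 1117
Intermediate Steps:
-44 - 43*(-27) = -44 + 1161 = 1117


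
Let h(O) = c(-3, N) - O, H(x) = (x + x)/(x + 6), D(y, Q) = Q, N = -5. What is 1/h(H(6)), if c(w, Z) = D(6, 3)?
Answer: 1/2 ≈ 0.50000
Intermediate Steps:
H(x) = 2*x/(6 + x) (H(x) = (2*x)/(6 + x) = 2*x/(6 + x))
c(w, Z) = 3
h(O) = 3 - O
1/h(H(6)) = 1/(3 - 2*6/(6 + 6)) = 1/(3 - 2*6/12) = 1/(3 - 1*1) = 1/(3 - 1) = 1/2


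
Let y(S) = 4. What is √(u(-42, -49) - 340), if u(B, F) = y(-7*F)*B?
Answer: 2*I*√127 ≈ 22.539*I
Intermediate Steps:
u(B, F) = 4*B
√(u(-42, -49) - 340) = √(4*(-42) - 340) = √(-168 - 340) = √(-508) = 2*I*√127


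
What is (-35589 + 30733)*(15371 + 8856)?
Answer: -117646312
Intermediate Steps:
(-35589 + 30733)*(15371 + 8856) = -4856*24227 = -117646312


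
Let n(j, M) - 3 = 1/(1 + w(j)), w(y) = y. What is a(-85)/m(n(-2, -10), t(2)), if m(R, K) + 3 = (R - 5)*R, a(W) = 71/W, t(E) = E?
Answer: 71/765 ≈ 0.092810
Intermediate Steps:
n(j, M) = 3 + 1/(1 + j)
m(R, K) = -3 + R*(-5 + R) (m(R, K) = -3 + (R - 5)*R = -3 + (-5 + R)*R = -3 + R*(-5 + R))
a(-85)/m(n(-2, -10), t(2)) = (71/(-85))/(-3 + ((4 + 3*(-2))/(1 - 2))**2 - 5*(4 + 3*(-2))/(1 - 2)) = (71*(-1/85))/(-3 + ((4 - 6)/(-1))**2 - 5*(4 - 6)/(-1)) = -71/(85*(-3 + (-1*(-2))**2 - (-5)*(-2))) = -71/(85*(-3 + 2**2 - 5*2)) = -71/(85*(-3 + 4 - 10)) = -71/85/(-9) = -71/85*(-1/9) = 71/765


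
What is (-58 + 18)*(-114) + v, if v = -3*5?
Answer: 4545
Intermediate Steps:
v = -15
(-58 + 18)*(-114) + v = (-58 + 18)*(-114) - 15 = -40*(-114) - 15 = 4560 - 15 = 4545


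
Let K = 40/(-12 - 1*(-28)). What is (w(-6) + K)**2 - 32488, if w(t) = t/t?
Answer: -129903/4 ≈ -32476.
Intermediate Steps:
w(t) = 1
K = 5/2 (K = 40/(-12 + 28) = 40/16 = 40*(1/16) = 5/2 ≈ 2.5000)
(w(-6) + K)**2 - 32488 = (1 + 5/2)**2 - 32488 = (7/2)**2 - 32488 = 49/4 - 32488 = -129903/4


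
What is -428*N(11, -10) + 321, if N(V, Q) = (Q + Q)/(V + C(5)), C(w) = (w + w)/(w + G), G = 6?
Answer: 136211/131 ≈ 1039.8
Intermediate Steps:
C(w) = 2*w/(6 + w) (C(w) = (w + w)/(w + 6) = (2*w)/(6 + w) = 2*w/(6 + w))
N(V, Q) = 2*Q/(10/11 + V) (N(V, Q) = (Q + Q)/(V + 2*5/(6 + 5)) = (2*Q)/(V + 2*5/11) = (2*Q)/(V + 2*5*(1/11)) = (2*Q)/(V + 10/11) = (2*Q)/(10/11 + V) = 2*Q/(10/11 + V))
-428*N(11, -10) + 321 = -9416*(-10)/(10 + 11*11) + 321 = -9416*(-10)/(10 + 121) + 321 = -9416*(-10)/131 + 321 = -428*(-220/131) + 321 = 94160/131 + 321 = 136211/131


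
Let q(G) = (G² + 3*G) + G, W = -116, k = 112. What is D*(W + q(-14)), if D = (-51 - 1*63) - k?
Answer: -5424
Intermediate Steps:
q(G) = G² + 4*G
D = -226 (D = (-51 - 1*63) - 1*112 = (-51 - 63) - 112 = -114 - 112 = -226)
D*(W + q(-14)) = -226*(-116 - 14*(4 - 14)) = -226*(-116 - 14*(-10)) = -226*(-116 + 140) = -226*24 = -5424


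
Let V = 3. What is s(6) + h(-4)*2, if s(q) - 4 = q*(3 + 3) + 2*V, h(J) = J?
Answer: 38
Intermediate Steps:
s(q) = 10 + 6*q (s(q) = 4 + (q*(3 + 3) + 2*3) = 4 + (q*6 + 6) = 4 + (6*q + 6) = 4 + (6 + 6*q) = 10 + 6*q)
s(6) + h(-4)*2 = (10 + 6*6) - 4*2 = (10 + 36) - 8 = 46 - 8 = 38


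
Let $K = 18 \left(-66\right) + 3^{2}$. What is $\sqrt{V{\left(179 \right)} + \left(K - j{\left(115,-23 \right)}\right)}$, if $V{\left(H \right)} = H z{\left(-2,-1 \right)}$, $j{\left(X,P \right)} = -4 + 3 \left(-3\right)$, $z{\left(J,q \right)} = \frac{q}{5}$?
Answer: $\frac{i \sqrt{30045}}{5} \approx 34.667 i$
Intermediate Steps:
$z{\left(J,q \right)} = \frac{q}{5}$ ($z{\left(J,q \right)} = q \frac{1}{5} = \frac{q}{5}$)
$j{\left(X,P \right)} = -13$ ($j{\left(X,P \right)} = -4 - 9 = -13$)
$V{\left(H \right)} = - \frac{H}{5}$ ($V{\left(H \right)} = H \frac{1}{5} \left(-1\right) = H \left(- \frac{1}{5}\right) = - \frac{H}{5}$)
$K = -1179$ ($K = -1188 + 9 = -1179$)
$\sqrt{V{\left(179 \right)} + \left(K - j{\left(115,-23 \right)}\right)} = \sqrt{\left(- \frac{1}{5}\right) 179 - 1166} = \sqrt{- \frac{179}{5} + \left(-1179 + 13\right)} = \sqrt{- \frac{179}{5} - 1166} = \sqrt{- \frac{6009}{5}} = \frac{i \sqrt{30045}}{5}$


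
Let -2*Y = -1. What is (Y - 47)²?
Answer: 8649/4 ≈ 2162.3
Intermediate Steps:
Y = ½ (Y = -½*(-1) = ½ ≈ 0.50000)
(Y - 47)² = (½ - 47)² = (-93/2)² = 8649/4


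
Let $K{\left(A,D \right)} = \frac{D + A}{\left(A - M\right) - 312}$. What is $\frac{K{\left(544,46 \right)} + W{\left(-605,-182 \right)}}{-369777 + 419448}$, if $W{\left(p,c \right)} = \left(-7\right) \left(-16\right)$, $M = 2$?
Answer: $\frac{2635}{1142433} \approx 0.0023065$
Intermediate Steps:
$W{\left(p,c \right)} = 112$
$K{\left(A,D \right)} = \frac{A + D}{-314 + A}$ ($K{\left(A,D \right)} = \frac{D + A}{\left(A - 2\right) - 312} = \frac{A + D}{\left(A - 2\right) - 312} = \frac{A + D}{\left(-2 + A\right) - 312} = \frac{A + D}{-314 + A}$)
$\frac{K{\left(544,46 \right)} + W{\left(-605,-182 \right)}}{-369777 + 419448} = \frac{\frac{544 + 46}{-314 + 544} + 112}{-369777 + 419448} = \frac{\frac{1}{230} \cdot 590 + 112}{49671} = \left(\frac{1}{230} \cdot 590 + 112\right) \frac{1}{49671} = \left(\frac{59}{23} + 112\right) \frac{1}{49671} = \frac{2635}{23} \cdot \frac{1}{49671} = \frac{2635}{1142433}$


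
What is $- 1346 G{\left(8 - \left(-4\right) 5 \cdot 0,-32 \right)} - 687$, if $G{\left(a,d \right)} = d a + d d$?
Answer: $-1034415$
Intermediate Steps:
$G{\left(a,d \right)} = d^{2} + a d$ ($G{\left(a,d \right)} = a d + d^{2} = d^{2} + a d$)
$- 1346 G{\left(8 - \left(-4\right) 5 \cdot 0,-32 \right)} - 687 = - 1346 \left(- 32 \left(\left(8 - \left(-4\right) 5 \cdot 0\right) - 32\right)\right) - 687 = - 1346 \left(- 32 \left(\left(8 - \left(-20\right) 0\right) - 32\right)\right) - 687 = - 1346 \left(- 32 \left(\left(8 - 0\right) - 32\right)\right) - 687 = - 1346 \left(- 32 \left(\left(8 + 0\right) - 32\right)\right) - 687 = - 1346 \left(- 32 \left(8 - 32\right)\right) - 687 = - 1346 \left(\left(-32\right) \left(-24\right)\right) - 687 = \left(-1346\right) 768 - 687 = -1033728 - 687 = -1034415$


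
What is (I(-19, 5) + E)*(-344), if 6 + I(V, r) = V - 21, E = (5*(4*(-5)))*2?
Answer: 84624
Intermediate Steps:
E = -200 (E = (5*(-20))*2 = -100*2 = -200)
I(V, r) = -27 + V (I(V, r) = -6 + (V - 21) = -6 + (-21 + V) = -27 + V)
(I(-19, 5) + E)*(-344) = ((-27 - 19) - 200)*(-344) = (-46 - 200)*(-344) = -246*(-344) = 84624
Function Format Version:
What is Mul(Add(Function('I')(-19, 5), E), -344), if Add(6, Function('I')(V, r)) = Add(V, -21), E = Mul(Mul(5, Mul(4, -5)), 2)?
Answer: 84624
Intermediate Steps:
E = -200 (E = Mul(Mul(5, -20), 2) = Mul(-100, 2) = -200)
Function('I')(V, r) = Add(-27, V) (Function('I')(V, r) = Add(-6, Add(V, -21)) = Add(-6, Add(-21, V)) = Add(-27, V))
Mul(Add(Function('I')(-19, 5), E), -344) = Mul(Add(Add(-27, -19), -200), -344) = Mul(Add(-46, -200), -344) = Mul(-246, -344) = 84624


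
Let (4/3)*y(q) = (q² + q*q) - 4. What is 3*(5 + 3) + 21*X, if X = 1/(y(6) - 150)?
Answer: 785/33 ≈ 23.788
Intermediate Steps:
y(q) = -3 + 3*q²/2 (y(q) = 3*((q² + q*q) - 4)/4 = 3*((q² + q²) - 4)/4 = 3*(2*q² - 4)/4 = 3*(-4 + 2*q²)/4 = -3 + 3*q²/2)
X = -1/99 (X = 1/((-3 + (3/2)*6²) - 150) = 1/((-3 + (3/2)*36) - 150) = 1/((-3 + 54) - 150) = 1/(51 - 150) = 1/(-99) = -1/99 ≈ -0.010101)
3*(5 + 3) + 21*X = 3*(5 + 3) + 21*(-1/99) = 3*8 - 7/33 = 24 - 7/33 = 785/33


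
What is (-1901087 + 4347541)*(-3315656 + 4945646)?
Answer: 3987695555460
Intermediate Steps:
(-1901087 + 4347541)*(-3315656 + 4945646) = 2446454*1629990 = 3987695555460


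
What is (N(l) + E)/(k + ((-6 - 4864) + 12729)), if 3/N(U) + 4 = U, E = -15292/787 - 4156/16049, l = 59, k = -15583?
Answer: 1240015701/487792343060 ≈ 0.0025421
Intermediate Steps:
E = -248692080/12630563 (E = -15292*1/787 - 4156*1/16049 = -15292/787 - 4156/16049 = -248692080/12630563 ≈ -19.690)
N(U) = 3/(-4 + U)
(N(l) + E)/(k + ((-6 - 4864) + 12729)) = (3/(-4 + 59) - 248692080/12630563)/(-15583 + ((-6 - 4864) + 12729)) = (3/55 - 248692080/12630563)/(-15583 + (-4870 + 12729)) = (3*(1/55) - 248692080/12630563)/(-15583 + 7859) = (3/55 - 248692080/12630563)/(-7724) = -1240015701/63152815*(-1/7724) = 1240015701/487792343060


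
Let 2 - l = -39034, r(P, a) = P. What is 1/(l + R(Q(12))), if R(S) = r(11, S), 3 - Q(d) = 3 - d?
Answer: 1/39047 ≈ 2.5610e-5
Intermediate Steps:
Q(d) = d (Q(d) = 3 - (3 - d) = 3 + (-3 + d) = d)
R(S) = 11
l = 39036 (l = 2 - 1*(-39034) = 2 + 39034 = 39036)
1/(l + R(Q(12))) = 1/(39036 + 11) = 1/39047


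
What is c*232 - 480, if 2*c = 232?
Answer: 26432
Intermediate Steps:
c = 116 (c = (½)*232 = 116)
c*232 - 480 = 116*232 - 480 = 26912 - 480 = 26432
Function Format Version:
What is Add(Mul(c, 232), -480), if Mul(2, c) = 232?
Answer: 26432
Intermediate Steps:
c = 116 (c = Mul(Rational(1, 2), 232) = 116)
Add(Mul(c, 232), -480) = Add(Mul(116, 232), -480) = Add(26912, -480) = 26432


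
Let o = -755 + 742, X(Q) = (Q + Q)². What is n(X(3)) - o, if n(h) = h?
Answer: 49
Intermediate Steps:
X(Q) = 4*Q² (X(Q) = (2*Q)² = 4*Q²)
o = -13
n(X(3)) - o = 4*3² - 1*(-13) = 4*9 + 13 = 36 + 13 = 49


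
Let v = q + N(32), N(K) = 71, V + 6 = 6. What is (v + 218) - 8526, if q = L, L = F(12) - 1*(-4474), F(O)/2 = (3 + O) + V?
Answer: -3733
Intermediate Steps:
V = 0 (V = -6 + 6 = 0)
F(O) = 6 + 2*O (F(O) = 2*((3 + O) + 0) = 2*(3 + O) = 6 + 2*O)
L = 4504 (L = (6 + 2*12) - 1*(-4474) = (6 + 24) + 4474 = 30 + 4474 = 4504)
q = 4504
v = 4575 (v = 4504 + 71 = 4575)
(v + 218) - 8526 = (4575 + 218) - 8526 = 4793 - 8526 = -3733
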